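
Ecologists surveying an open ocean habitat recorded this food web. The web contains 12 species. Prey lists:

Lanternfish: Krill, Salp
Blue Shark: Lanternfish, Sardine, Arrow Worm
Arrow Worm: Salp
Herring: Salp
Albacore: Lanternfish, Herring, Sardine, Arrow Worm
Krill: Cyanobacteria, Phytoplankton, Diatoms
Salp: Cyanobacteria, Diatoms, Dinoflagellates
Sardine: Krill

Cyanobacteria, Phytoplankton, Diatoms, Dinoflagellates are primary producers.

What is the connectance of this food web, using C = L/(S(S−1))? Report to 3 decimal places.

C = 0.136

The web has S = 12 species and L = 18 feeding links.
C = L / (S(S−1)) = 18 / 132 = 0.1364 ≈ 0.136.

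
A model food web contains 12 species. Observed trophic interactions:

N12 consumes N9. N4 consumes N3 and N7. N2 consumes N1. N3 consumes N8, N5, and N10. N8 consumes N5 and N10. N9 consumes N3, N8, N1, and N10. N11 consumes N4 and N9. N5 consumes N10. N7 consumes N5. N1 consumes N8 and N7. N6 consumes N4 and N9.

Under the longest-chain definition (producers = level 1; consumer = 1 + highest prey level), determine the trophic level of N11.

N10 is a producer → level 1.
N5 eats N10 → level 2.
N7 eats N5 → level 3.
N1 eats N7 (level 3); other prey at levels: N8 3 → level 4.
N9 eats N1 (level 4); other prey at levels: N10 1, N8 3, N3 4 → level 5.
N11 eats N9 (level 5); other prey at levels: N4 5 → level 6.

Trophic level 6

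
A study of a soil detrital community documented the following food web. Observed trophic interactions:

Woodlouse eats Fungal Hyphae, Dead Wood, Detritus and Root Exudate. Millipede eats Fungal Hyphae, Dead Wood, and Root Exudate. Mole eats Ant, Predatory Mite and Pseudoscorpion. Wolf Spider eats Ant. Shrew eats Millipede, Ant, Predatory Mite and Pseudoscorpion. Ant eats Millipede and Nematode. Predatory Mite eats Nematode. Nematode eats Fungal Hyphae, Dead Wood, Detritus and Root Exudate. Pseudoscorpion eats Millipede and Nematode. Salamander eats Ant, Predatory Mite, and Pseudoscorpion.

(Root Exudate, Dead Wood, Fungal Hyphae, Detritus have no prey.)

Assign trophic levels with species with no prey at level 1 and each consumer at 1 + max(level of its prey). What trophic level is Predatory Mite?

Trophic level 3

Root Exudate has no prey (basal) → level 1.
Nematode eats Root Exudate (level 1); other prey at levels: Dead Wood 1, Fungal Hyphae 1, Detritus 1 → level 2.
Predatory Mite eats Nematode → level 3.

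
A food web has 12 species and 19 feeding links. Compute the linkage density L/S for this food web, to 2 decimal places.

There are L = 19 links among S = 12 species.
L/S = 19/12 = 1.5833 ≈ 1.58.

L/S = 1.58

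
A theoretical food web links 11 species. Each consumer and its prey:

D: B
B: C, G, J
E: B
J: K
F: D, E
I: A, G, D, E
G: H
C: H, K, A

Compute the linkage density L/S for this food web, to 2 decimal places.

L/S = 1.45

There are L = 16 links among S = 11 species.
L/S = 16/11 = 1.4545 ≈ 1.45.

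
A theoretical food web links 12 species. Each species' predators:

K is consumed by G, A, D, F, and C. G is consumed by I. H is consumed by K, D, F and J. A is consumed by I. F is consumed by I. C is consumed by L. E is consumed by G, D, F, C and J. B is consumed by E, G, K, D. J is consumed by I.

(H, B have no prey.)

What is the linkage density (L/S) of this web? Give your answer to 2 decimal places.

L/S = 1.92

There are L = 23 links among S = 12 species.
L/S = 23/12 = 1.9167 ≈ 1.92.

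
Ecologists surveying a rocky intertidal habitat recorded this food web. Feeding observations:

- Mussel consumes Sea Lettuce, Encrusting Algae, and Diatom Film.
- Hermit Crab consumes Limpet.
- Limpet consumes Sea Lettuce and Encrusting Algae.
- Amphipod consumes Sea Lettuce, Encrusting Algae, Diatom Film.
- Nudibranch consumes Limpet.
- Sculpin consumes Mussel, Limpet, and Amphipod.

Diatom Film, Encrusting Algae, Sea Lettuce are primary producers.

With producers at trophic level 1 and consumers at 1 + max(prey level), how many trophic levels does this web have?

Producers (level 1): Diatom Film, Encrusting Algae, Sea Lettuce.
Encrusting Algae → Limpet → Nudibranch gives Nudibranch level 3.
No species has a prey at level 3, so no species reaches level 4.

3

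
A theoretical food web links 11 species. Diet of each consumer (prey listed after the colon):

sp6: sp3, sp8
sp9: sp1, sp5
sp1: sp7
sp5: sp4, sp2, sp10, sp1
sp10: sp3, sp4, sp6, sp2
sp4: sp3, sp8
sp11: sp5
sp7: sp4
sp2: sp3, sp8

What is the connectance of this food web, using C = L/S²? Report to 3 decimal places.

C = 0.157

The web has S = 11 species and L = 19 feeding links.
C = L / S² = 19 / 121 = 0.1570 ≈ 0.157.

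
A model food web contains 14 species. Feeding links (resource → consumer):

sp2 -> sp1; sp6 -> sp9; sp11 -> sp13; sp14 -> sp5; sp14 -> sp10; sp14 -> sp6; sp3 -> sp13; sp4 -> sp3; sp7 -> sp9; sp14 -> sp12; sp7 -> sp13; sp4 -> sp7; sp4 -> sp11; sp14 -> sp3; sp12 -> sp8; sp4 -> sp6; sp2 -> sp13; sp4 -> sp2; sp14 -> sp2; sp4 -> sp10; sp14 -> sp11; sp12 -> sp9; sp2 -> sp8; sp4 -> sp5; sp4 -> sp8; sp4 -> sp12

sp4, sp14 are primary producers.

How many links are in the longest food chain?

2 links

One longest chain: sp4 → sp3 → sp13.
It has 3 species and 2 links.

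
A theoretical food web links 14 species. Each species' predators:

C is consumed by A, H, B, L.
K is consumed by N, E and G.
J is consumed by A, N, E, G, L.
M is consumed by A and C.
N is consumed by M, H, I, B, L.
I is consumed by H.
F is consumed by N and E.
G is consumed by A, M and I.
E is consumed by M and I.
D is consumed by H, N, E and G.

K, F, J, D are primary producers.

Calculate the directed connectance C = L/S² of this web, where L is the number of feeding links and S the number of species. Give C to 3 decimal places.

C = 0.158

The web has S = 14 species and L = 31 feeding links.
C = L / S² = 31 / 196 = 0.1582 ≈ 0.158.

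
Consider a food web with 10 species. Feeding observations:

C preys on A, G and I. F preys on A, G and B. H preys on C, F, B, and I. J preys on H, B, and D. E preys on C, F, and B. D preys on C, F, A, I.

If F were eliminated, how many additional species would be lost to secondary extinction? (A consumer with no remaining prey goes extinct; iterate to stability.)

Remove F.
Every predator of it retains at least one other prey: H still has B, I, C; E still has B, C; D still has I, A, C.
No consumer loses all prey, so no secondary extinctions occur.

0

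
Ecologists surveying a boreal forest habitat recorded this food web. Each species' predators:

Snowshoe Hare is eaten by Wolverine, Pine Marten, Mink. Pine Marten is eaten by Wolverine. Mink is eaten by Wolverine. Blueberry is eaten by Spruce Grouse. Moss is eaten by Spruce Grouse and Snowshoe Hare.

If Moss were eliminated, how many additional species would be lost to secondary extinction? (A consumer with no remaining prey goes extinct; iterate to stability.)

4

Remove Moss.
Round 1: Snowshoe Hare (all prey gone) → extinct.
Round 2: Mink (all prey gone), Pine Marten (all prey gone) → extinct.
Round 3: Wolverine (all prey gone) → extinct.
No further losses. Total secondary extinctions: 4.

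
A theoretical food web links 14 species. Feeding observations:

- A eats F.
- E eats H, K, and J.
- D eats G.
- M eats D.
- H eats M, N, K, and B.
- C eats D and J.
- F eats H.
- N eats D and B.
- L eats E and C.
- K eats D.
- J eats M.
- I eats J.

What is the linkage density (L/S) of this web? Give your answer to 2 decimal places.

There are L = 20 links among S = 14 species.
L/S = 20/14 = 1.4286 ≈ 1.43.

L/S = 1.43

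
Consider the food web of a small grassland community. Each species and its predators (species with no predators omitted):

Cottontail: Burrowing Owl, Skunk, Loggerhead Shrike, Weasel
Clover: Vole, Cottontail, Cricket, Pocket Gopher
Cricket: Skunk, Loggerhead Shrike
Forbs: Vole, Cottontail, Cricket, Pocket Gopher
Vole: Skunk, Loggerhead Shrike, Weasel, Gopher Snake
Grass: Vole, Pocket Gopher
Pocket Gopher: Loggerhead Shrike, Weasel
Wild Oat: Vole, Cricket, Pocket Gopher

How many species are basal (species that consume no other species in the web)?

Basal species (no prey listed): Forbs, Clover, Grass, Wild Oat.
Count: 4.

4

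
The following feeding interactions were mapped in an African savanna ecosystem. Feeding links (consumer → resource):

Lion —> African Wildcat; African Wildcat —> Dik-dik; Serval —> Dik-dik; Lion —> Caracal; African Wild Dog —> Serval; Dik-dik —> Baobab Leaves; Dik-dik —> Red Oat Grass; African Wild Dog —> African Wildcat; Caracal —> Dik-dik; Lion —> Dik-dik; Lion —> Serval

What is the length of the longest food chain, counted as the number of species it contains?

4 species

One longest chain: Baobab Leaves → Dik-dik → Serval → African Wild Dog.
It has 4 species and 3 links.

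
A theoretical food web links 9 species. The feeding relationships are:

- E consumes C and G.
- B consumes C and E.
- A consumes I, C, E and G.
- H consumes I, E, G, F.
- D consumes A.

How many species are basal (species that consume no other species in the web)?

Basal species (no prey listed): C, F, I, G.
Count: 4.

4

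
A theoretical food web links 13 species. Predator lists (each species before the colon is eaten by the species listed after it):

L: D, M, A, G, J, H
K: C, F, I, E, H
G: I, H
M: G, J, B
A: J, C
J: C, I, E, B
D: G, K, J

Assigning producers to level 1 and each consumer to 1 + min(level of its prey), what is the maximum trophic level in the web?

4

Producers (level 1): L.
Following each consumer down to its lowest-level prey: L → D → K → F (levels 1 through 4).
All prey of F (K 3) are at level 3 or above, so F is at level 1 + 3 = 4.
Every consumer has at least one prey at level 3 or below, so none exceeds level 4.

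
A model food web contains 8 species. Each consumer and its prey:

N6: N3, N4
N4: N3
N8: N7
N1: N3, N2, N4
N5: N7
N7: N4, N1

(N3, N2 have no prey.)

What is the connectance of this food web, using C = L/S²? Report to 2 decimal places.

The web has S = 8 species and L = 10 feeding links.
C = L / S² = 10 / 64 = 0.1562 ≈ 0.16.

C = 0.16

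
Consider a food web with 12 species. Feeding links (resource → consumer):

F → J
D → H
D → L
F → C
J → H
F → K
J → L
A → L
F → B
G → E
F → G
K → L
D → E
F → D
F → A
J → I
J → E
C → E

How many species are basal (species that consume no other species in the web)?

1

Basal species (no prey listed): F.
Count: 1.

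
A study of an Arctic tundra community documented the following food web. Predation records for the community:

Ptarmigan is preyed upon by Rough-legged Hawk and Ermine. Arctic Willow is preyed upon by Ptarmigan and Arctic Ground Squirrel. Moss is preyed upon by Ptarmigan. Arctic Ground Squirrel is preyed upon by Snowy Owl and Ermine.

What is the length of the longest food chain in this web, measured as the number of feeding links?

One longest chain: Arctic Willow → Arctic Ground Squirrel → Snowy Owl.
It has 3 species and 2 links.

2 links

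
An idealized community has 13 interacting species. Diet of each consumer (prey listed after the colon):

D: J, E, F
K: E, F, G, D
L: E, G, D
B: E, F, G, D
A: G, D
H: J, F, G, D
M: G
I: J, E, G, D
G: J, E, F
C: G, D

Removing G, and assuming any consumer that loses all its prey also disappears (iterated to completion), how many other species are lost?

Remove G.
Round 1: M (all prey gone) → extinct.
No further losses. Total secondary extinctions: 1.

1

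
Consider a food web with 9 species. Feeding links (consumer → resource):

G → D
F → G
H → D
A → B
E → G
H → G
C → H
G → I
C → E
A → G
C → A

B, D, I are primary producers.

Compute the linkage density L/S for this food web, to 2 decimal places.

L/S = 1.22

There are L = 11 links among S = 9 species.
L/S = 11/9 = 1.2222 ≈ 1.22.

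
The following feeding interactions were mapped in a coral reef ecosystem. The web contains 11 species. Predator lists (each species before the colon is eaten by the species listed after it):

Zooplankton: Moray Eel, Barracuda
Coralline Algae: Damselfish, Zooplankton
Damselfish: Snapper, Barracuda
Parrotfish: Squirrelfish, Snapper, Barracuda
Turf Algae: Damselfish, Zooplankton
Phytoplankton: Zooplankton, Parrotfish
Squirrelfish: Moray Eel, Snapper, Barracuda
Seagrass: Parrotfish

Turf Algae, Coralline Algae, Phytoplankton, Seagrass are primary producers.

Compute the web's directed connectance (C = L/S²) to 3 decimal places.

C = 0.140

The web has S = 11 species and L = 17 feeding links.
C = L / S² = 17 / 121 = 0.1405 ≈ 0.140.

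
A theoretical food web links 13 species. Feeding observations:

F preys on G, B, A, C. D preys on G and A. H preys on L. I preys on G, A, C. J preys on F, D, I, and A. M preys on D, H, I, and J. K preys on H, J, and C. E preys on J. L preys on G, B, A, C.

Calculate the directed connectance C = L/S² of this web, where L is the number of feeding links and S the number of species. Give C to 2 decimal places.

C = 0.15

The web has S = 13 species and L = 26 feeding links.
C = L / S² = 26 / 169 = 0.1538 ≈ 0.15.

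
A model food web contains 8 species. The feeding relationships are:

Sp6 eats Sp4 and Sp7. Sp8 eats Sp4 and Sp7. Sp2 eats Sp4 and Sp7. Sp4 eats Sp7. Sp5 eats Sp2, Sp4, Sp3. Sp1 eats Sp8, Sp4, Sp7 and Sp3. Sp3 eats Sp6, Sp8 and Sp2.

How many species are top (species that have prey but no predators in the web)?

2

Top species (has prey, but nothing eats it): Sp5, Sp1.
Count: 2.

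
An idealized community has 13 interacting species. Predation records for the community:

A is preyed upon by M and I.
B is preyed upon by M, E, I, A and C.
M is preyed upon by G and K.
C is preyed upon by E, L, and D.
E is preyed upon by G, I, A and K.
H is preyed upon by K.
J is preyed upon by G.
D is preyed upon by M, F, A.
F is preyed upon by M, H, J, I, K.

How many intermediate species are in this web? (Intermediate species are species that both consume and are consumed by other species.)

8

Intermediate species (has both prey and predators): C, E, D, F, A, H, M, J.
Count: 8.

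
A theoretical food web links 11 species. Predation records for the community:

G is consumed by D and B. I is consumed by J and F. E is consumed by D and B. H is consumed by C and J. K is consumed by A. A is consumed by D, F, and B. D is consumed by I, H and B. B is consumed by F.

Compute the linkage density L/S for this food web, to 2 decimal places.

L/S = 1.45

There are L = 16 links among S = 11 species.
L/S = 16/11 = 1.4545 ≈ 1.45.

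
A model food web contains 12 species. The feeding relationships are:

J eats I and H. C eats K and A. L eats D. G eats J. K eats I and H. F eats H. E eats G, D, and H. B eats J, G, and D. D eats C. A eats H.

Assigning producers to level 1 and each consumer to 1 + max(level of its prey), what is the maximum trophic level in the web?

5

Producers (level 1): I, H.
I → K → C → D → E gives E level 5.
No species has a prey at level 5, so no species reaches level 6.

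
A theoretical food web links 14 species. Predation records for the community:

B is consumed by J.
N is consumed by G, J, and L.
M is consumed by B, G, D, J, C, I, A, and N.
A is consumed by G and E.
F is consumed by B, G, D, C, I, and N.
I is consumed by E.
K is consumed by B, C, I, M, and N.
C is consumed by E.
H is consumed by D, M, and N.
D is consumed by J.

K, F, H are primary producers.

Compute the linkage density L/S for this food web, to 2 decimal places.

There are L = 31 links among S = 14 species.
L/S = 31/14 = 2.2143 ≈ 2.21.

L/S = 2.21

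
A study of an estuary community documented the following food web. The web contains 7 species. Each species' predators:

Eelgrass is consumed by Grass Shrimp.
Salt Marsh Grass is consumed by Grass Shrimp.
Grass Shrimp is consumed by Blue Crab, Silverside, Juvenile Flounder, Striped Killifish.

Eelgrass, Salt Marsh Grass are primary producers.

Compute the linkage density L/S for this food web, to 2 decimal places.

L/S = 0.86

There are L = 6 links among S = 7 species.
L/S = 6/7 = 0.8571 ≈ 0.86.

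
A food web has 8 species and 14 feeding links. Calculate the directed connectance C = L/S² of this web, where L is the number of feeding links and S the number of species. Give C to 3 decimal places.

The web has S = 8 species and L = 14 feeding links.
C = L / S² = 14 / 64 = 0.2188 ≈ 0.219.

C = 0.219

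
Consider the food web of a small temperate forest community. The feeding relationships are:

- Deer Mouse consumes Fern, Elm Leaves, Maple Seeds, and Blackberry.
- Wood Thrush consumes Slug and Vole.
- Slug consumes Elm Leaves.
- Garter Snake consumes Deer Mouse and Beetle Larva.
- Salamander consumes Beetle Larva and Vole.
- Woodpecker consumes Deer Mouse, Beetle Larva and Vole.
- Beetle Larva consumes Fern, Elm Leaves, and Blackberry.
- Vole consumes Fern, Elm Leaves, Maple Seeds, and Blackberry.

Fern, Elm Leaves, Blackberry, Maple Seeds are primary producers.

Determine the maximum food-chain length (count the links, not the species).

2 links

One longest chain: Fern → Deer Mouse → Woodpecker.
It has 3 species and 2 links.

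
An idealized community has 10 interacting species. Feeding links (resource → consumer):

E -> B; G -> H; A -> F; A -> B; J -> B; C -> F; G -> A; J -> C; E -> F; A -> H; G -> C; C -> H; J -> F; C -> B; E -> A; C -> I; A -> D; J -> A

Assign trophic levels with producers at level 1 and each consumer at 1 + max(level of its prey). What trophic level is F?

Trophic level 3

G is a producer → level 1.
C eats G (level 1); other prey at levels: J 1 → level 2.
F eats C (level 2); other prey at levels: E 1, J 1, A 2 → level 3.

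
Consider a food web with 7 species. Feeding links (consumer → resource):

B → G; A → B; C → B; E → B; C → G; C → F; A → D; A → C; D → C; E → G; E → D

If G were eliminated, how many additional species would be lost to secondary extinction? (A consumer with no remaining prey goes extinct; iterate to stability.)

Remove G.
Round 1: B (all prey gone) → extinct.
No further losses. Total secondary extinctions: 1.

1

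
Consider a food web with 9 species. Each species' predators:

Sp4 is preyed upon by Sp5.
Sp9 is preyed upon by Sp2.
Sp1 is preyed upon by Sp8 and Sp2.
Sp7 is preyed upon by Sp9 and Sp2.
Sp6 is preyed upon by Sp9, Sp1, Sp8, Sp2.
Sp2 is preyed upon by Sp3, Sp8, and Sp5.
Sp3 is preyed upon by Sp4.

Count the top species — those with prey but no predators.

2

Top species (has prey, but nothing eats it): Sp8, Sp5.
Count: 2.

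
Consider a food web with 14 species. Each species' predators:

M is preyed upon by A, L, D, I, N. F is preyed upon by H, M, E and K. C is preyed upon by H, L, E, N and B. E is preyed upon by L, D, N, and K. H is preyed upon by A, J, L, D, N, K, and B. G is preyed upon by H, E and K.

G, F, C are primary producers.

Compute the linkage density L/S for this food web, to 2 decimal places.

L/S = 2.00

There are L = 28 links among S = 14 species.
L/S = 28/14 = 2.0000 ≈ 2.00.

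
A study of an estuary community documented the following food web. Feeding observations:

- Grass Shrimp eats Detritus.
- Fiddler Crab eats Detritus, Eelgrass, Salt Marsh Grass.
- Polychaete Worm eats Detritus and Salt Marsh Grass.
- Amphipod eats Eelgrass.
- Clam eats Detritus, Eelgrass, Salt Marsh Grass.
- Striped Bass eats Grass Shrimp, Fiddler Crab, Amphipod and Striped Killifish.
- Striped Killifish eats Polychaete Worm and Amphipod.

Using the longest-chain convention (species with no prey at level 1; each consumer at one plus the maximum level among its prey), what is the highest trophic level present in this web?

Basal resources (level 1): Salt Marsh Grass, Eelgrass, Detritus.
Salt Marsh Grass → Polychaete Worm → Striped Killifish → Striped Bass gives Striped Bass level 4.
No species has a prey at level 4, so no species reaches level 5.

4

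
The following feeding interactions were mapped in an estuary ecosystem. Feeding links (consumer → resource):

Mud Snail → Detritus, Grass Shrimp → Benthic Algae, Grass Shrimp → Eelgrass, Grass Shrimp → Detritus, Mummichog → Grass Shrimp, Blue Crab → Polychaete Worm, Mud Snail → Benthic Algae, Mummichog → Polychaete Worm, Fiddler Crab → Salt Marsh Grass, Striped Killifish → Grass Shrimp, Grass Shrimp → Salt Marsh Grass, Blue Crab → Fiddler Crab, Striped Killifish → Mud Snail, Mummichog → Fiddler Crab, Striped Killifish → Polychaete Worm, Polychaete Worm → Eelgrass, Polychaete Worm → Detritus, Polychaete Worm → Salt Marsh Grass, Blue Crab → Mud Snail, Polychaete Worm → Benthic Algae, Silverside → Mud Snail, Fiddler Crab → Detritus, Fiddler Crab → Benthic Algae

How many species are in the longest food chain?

One longest chain: Detritus → Grass Shrimp → Striped Killifish.
It has 3 species and 2 links.

3 species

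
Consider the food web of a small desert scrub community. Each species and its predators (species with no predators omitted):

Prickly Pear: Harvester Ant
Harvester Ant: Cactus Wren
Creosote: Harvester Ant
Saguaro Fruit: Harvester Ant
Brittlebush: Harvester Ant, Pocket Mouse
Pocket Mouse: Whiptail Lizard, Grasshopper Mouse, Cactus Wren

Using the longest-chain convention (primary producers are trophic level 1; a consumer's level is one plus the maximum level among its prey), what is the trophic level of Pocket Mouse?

Brittlebush is a producer → level 1.
Pocket Mouse eats Brittlebush → level 2.

Trophic level 2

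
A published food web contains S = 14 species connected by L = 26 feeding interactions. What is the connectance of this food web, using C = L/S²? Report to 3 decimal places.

The web has S = 14 species and L = 26 feeding links.
C = L / S² = 26 / 196 = 0.1327 ≈ 0.133.

C = 0.133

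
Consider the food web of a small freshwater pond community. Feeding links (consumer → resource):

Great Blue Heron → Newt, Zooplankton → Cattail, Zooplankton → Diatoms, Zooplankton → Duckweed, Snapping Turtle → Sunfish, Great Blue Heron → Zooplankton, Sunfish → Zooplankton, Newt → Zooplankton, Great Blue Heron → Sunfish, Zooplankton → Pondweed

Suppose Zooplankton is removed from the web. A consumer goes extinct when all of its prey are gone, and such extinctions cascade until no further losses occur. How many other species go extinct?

4

Remove Zooplankton.
Round 1: Newt (all prey gone), Sunfish (all prey gone) → extinct.
Round 2: Great Blue Heron (all prey gone), Snapping Turtle (all prey gone) → extinct.
No further losses. Total secondary extinctions: 4.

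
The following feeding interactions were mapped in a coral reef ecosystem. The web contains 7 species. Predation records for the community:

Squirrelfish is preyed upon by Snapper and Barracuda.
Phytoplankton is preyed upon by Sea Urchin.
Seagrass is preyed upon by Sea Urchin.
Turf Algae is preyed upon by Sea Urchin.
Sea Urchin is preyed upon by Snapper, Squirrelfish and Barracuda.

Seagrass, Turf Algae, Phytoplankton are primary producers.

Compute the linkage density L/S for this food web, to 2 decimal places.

There are L = 8 links among S = 7 species.
L/S = 8/7 = 1.1429 ≈ 1.14.

L/S = 1.14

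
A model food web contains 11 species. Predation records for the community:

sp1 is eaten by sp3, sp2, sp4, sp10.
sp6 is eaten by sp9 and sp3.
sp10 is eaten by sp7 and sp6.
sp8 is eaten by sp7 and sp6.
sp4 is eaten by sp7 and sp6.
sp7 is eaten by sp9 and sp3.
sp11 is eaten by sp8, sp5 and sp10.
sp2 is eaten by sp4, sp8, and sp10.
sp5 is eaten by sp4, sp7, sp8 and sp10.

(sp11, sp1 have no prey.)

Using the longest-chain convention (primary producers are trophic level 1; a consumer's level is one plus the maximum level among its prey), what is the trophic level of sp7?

Trophic level 4

sp11 is a producer → level 1.
sp5 eats sp11 → level 2.
sp8 eats sp5 (level 2); other prey at levels: sp11 1, sp2 2 → level 3.
sp7 eats sp8 (level 3); other prey at levels: sp5 2, sp10 3, sp4 3 → level 4.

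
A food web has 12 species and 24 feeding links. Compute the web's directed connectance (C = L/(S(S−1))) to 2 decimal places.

C = 0.18

The web has S = 12 species and L = 24 feeding links.
C = L / (S(S−1)) = 24 / 132 = 0.1818 ≈ 0.18.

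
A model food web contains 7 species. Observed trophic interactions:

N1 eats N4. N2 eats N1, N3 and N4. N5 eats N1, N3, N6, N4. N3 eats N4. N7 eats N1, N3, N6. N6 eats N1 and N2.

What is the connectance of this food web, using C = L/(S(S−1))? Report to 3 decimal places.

The web has S = 7 species and L = 14 feeding links.
C = L / (S(S−1)) = 14 / 42 = 0.3333 ≈ 0.333.

C = 0.333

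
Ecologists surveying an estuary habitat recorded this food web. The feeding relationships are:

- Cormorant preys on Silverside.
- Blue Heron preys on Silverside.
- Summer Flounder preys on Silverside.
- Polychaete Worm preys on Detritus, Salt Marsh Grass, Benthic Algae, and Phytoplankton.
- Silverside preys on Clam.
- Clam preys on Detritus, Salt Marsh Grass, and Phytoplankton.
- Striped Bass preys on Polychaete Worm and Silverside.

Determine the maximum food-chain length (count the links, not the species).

One longest chain: Detritus → Clam → Silverside → Cormorant.
It has 4 species and 3 links.

3 links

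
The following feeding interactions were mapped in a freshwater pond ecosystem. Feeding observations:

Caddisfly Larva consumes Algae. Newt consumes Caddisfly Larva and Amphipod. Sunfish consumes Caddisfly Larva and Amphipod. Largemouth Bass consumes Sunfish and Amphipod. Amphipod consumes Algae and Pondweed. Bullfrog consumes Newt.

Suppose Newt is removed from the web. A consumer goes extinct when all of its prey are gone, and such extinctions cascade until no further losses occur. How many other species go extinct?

1

Remove Newt.
Round 1: Bullfrog (all prey gone) → extinct.
No further losses. Total secondary extinctions: 1.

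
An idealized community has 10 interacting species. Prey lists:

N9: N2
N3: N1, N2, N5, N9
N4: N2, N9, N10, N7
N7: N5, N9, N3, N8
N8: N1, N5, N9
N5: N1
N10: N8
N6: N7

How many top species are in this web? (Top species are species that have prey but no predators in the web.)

Top species (has prey, but nothing eats it): N6, N4.
Count: 2.

2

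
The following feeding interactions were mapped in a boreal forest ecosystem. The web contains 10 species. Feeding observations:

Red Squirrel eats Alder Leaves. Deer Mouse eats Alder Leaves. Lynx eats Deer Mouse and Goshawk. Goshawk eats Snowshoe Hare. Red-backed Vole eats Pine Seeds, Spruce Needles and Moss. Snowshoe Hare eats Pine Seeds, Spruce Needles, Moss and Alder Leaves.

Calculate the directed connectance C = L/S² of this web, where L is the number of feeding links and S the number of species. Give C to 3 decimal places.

The web has S = 10 species and L = 12 feeding links.
C = L / S² = 12 / 100 = 0.1200 ≈ 0.120.

C = 0.120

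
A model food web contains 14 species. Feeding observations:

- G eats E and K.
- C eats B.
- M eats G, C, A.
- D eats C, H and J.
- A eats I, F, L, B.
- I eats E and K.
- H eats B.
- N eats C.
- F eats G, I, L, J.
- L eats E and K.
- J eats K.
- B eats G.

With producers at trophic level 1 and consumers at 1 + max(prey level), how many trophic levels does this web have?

Producers (level 1): E, K.
E → G → B → C → D gives D level 5.
No species has a prey at level 5, so no species reaches level 6.

5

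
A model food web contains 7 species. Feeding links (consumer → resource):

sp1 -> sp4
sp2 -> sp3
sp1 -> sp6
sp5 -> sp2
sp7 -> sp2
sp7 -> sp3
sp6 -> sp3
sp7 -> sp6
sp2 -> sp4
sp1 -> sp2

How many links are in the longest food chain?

2 links

One longest chain: sp4 → sp2 → sp1.
It has 3 species and 2 links.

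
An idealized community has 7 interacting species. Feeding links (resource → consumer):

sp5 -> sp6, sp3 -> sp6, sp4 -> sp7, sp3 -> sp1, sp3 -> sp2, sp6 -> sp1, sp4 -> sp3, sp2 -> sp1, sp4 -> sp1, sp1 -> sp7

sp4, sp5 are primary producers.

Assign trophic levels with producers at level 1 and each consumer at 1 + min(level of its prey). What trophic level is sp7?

Trophic level 2

sp4 is a producer → level 1.
sp7 eats sp4 → level 2.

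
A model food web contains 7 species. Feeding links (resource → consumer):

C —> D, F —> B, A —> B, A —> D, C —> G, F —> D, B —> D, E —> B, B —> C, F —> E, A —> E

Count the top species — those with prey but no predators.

Top species (has prey, but nothing eats it): G, D.
Count: 2.

2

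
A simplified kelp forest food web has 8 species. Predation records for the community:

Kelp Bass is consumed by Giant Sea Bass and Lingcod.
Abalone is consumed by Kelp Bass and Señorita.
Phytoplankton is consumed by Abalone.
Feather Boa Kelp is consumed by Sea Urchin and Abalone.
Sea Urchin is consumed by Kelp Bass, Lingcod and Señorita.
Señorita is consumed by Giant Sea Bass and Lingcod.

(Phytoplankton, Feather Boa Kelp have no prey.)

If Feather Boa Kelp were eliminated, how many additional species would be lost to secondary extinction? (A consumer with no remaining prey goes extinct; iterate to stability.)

1

Remove Feather Boa Kelp.
Round 1: Sea Urchin (all prey gone) → extinct.
No further losses. Total secondary extinctions: 1.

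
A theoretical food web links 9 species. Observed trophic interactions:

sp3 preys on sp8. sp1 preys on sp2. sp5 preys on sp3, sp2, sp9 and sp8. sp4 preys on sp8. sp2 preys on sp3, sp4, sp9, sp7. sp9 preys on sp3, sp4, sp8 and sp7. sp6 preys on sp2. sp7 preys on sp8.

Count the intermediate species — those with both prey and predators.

Intermediate species (has both prey and predators): sp4, sp7, sp3, sp9, sp2.
Count: 5.

5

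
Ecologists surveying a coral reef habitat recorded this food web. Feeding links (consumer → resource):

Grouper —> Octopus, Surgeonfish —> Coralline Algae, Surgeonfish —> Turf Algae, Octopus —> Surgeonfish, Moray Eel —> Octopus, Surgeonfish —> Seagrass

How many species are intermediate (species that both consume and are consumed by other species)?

2

Intermediate species (has both prey and predators): Surgeonfish, Octopus.
Count: 2.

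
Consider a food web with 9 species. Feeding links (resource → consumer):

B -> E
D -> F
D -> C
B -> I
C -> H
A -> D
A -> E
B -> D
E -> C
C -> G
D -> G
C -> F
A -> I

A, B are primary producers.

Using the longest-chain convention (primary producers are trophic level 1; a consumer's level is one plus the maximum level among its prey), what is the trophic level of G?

Trophic level 4

A is a producer → level 1.
E eats A (level 1); other prey at levels: B 1 → level 2.
C eats E (level 2); other prey at levels: D 2 → level 3.
G eats C (level 3); other prey at levels: D 2 → level 4.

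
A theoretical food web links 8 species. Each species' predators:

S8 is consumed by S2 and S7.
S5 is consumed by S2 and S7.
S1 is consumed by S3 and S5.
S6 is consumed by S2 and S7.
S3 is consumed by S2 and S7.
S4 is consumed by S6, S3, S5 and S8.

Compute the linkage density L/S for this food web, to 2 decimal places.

There are L = 14 links among S = 8 species.
L/S = 14/8 = 1.7500 ≈ 1.75.

L/S = 1.75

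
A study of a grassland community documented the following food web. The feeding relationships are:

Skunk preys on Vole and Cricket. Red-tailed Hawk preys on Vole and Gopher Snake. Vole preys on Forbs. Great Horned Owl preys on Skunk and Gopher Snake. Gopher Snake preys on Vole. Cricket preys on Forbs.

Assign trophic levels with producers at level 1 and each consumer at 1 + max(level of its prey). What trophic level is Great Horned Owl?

Forbs is a producer → level 1.
Vole eats Forbs → level 2.
Skunk eats Vole (level 2); other prey at levels: Cricket 2 → level 3.
Great Horned Owl eats Skunk (level 3); other prey at levels: Gopher Snake 3 → level 4.

Trophic level 4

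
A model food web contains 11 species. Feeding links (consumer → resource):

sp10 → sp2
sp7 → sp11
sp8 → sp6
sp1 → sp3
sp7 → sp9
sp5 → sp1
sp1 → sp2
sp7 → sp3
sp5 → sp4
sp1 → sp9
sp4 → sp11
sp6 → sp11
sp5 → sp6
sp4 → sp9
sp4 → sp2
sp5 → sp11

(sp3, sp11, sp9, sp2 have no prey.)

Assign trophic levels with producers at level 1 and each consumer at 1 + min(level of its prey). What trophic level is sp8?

sp11 is a producer → level 1.
sp6 eats sp11 → level 2.
sp8 eats sp6 → level 3.
No prey of sp8 is below level 2, so 3 is the minimum.

Trophic level 3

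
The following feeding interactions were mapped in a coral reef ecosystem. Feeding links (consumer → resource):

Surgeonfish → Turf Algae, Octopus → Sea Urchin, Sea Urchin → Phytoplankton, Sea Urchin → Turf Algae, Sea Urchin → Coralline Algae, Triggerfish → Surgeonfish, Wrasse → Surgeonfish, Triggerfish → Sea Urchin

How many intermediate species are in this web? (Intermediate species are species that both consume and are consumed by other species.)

2

Intermediate species (has both prey and predators): Surgeonfish, Sea Urchin.
Count: 2.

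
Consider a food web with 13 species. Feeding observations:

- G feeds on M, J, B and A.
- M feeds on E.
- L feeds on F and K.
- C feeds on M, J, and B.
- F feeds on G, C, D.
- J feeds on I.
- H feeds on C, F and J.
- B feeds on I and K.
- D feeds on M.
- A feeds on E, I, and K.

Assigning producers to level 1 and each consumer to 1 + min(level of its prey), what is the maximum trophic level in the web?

4

Producers (level 1): I, E, K.
Following each consumer down to its lowest-level prey: I → A → G → F (levels 1 through 4).
All prey of F (G 3, C 3, D 3) are at level 3 or above, so F is at level 1 + 3 = 4.
Every consumer has at least one prey at level 3 or below, so none exceeds level 4.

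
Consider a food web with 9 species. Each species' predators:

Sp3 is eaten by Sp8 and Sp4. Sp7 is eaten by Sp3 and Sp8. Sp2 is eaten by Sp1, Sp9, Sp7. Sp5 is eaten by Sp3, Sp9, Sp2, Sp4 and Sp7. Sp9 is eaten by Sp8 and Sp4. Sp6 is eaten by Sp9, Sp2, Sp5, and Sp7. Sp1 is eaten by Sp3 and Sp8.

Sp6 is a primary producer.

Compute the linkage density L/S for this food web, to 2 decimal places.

There are L = 20 links among S = 9 species.
L/S = 20/9 = 2.2222 ≈ 2.22.

L/S = 2.22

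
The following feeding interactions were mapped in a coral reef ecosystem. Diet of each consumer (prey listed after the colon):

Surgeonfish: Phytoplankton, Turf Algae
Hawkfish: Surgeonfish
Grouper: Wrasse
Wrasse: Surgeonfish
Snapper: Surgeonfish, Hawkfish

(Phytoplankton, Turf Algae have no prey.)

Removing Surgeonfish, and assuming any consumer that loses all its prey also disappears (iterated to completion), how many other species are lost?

4

Remove Surgeonfish.
Round 1: Hawkfish (all prey gone), Wrasse (all prey gone) → extinct.
Round 2: Snapper (all prey gone), Grouper (all prey gone) → extinct.
No further losses. Total secondary extinctions: 4.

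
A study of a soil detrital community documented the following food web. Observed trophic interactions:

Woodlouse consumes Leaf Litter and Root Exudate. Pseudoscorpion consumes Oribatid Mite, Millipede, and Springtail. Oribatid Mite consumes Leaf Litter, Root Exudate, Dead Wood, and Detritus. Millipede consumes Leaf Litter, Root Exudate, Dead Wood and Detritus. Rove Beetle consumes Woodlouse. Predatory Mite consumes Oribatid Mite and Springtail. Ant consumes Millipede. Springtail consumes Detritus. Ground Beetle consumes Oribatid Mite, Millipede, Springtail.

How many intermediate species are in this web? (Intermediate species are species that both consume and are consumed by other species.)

4

Intermediate species (has both prey and predators): Oribatid Mite, Millipede, Springtail, Woodlouse.
Count: 4.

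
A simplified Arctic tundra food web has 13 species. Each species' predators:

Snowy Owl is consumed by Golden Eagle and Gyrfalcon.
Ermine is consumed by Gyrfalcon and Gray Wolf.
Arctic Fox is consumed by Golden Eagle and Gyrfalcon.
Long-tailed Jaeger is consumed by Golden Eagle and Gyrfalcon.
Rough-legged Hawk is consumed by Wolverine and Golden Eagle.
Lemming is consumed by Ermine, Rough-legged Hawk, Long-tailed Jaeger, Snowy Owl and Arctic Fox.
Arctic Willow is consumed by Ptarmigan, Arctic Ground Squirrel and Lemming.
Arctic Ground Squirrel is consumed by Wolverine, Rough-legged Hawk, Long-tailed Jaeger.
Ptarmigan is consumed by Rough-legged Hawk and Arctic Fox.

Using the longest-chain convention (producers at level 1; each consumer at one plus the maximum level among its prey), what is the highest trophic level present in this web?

4

Producers (level 1): Arctic Willow.
Arctic Willow → Lemming → Ermine → Gray Wolf gives Gray Wolf level 4.
No species has a prey at level 4, so no species reaches level 5.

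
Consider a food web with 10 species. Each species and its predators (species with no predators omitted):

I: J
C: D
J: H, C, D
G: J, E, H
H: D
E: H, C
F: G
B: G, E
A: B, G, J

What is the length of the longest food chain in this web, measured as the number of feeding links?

One longest chain: A → B → G → J → C → D.
It has 6 species and 5 links.

5 links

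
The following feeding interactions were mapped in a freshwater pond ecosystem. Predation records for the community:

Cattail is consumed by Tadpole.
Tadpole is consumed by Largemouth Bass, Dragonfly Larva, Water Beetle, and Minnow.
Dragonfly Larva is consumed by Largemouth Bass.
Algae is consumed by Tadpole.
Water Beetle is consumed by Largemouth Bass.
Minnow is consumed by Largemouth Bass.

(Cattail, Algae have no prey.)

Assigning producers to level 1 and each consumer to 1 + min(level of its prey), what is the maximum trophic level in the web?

3

Producers (level 1): Cattail, Algae.
Following each consumer down to its lowest-level prey: Cattail → Tadpole → Dragonfly Larva (levels 1 through 3).
All prey of Dragonfly Larva (Tadpole 2) are at level 2 or above, so Dragonfly Larva is at level 1 + 2 = 3.
Every consumer has at least one prey at level 2 or below, so none exceeds level 3.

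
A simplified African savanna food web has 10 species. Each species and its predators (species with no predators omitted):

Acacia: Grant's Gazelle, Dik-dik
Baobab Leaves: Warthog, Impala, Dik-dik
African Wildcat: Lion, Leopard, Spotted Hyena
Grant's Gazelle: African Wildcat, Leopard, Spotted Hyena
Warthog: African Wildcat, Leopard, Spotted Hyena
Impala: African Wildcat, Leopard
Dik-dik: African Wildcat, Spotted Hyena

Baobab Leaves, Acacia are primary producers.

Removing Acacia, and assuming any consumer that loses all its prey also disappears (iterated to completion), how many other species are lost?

Remove Acacia.
Round 1: Grant's Gazelle (all prey gone) → extinct.
No further losses. Total secondary extinctions: 1.

1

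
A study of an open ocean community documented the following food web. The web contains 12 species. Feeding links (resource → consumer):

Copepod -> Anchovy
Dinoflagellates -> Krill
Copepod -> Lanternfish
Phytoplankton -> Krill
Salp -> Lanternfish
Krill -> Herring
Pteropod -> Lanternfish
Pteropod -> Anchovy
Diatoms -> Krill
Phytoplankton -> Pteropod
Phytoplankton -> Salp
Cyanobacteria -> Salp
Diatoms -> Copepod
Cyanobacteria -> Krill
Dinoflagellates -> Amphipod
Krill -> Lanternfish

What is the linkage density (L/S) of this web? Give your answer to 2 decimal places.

L/S = 1.33

There are L = 16 links among S = 12 species.
L/S = 16/12 = 1.3333 ≈ 1.33.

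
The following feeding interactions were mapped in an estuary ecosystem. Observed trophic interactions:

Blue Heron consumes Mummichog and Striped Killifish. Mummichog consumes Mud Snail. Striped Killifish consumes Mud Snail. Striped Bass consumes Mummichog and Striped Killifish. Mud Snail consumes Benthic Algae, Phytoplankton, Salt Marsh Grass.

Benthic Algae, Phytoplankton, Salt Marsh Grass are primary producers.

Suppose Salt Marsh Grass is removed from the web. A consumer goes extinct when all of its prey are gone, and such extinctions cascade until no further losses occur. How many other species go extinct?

Remove Salt Marsh Grass.
Every predator of it retains at least one other prey: Mud Snail still has Benthic Algae, Phytoplankton.
No consumer loses all prey, so no secondary extinctions occur.

0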